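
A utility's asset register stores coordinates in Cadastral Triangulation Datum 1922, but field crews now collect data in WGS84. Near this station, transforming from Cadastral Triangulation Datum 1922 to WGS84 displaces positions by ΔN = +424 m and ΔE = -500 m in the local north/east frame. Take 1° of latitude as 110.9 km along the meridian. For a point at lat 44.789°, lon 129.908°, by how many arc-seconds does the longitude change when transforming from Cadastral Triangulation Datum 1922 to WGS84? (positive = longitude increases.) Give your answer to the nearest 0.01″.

Δλ = -22.87″

At latitude 44.789°, cos φ = 0.709706.
1° of longitude at this latitude = 110.9 × cos φ = 78.71 km, so Δλ = -500.0 / 78706.4 = -0.0063527° = -22.870″.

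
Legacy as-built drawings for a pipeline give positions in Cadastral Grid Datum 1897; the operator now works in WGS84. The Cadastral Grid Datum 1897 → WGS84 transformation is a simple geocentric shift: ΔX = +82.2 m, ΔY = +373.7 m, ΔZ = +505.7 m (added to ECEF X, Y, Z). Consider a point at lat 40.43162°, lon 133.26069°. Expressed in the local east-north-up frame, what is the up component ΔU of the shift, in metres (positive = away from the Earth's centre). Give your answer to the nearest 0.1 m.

ΔU = 492.2 m

The local up (radial) axis is (cos φ cos λ, cos φ sin λ, sin φ), giving ΔU = -42.880 + 207.151 + 327.967 = 492.24 m.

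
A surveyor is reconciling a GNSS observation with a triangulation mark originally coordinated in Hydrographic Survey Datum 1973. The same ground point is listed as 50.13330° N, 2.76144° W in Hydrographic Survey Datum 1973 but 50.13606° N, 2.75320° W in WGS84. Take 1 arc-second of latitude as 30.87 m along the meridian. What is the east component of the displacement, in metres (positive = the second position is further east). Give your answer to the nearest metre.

ΔE = 587 m

Δφ = 50.13606° − 50.13330° = +0.00276°; Δλ = -2.75320° − -2.76144° = +0.00824°.
1° of latitude = 3600 × 30.87 = 111132 m.
ΔN = Δφ × 111132 = 306.7 m; ΔE = Δλ × 111132 × cos(50.13330°) = +0.00824 × 111132 × 0.641004 = 587.0 m.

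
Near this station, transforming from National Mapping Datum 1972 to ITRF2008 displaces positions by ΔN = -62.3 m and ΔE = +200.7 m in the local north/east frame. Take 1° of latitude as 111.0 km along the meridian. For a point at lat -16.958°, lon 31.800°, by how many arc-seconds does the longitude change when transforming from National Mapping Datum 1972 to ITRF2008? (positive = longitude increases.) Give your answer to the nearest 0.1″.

Δλ = 6.8″

At latitude -16.958°, cos φ = 0.956519.
1° of longitude at this latitude = 111.0 × cos φ = 106.17 km, so Δλ = 200.7 / 106173.6 = 0.0018903° = 6.805″.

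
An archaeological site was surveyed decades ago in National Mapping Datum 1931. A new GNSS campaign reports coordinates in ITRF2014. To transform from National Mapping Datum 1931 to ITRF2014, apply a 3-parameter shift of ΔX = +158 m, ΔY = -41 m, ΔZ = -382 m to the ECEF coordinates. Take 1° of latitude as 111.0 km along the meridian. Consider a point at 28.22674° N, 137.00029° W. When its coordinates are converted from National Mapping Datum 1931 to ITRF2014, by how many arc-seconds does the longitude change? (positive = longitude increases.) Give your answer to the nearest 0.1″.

sin φ = 0.472962, cos φ = 0.881083, sin λ = -0.681995, cos λ = -0.731357.
East component: ΔE = −sin λ·ΔX + cos λ·ΔY = −(-0.681995)(158) + (-0.731357)(-41) = 137.74 m.
1° of latitude spans 111000 m; at latitude φ, 1° of longitude spans that × cos φ = 97800.2 m, so Δλ = 137.74 / 97800.2 × 3600 = 5.070″.

Δλ = 5.1″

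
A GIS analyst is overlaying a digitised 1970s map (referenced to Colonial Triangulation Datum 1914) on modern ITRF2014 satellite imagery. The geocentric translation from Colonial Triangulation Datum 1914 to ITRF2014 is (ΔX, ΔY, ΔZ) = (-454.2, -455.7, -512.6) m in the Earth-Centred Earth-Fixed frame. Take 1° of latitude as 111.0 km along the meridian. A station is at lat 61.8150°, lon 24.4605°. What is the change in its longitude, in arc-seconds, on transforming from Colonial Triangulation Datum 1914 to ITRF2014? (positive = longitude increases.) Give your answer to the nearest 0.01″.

sin φ = 0.881427, cos φ = 0.472320, sin λ = 0.414066, cos λ = 0.910247.
East component: ΔE = −sin λ·ΔX + cos λ·ΔY = −(0.414066)(-454.2) + (0.910247)(-455.7) = -226.73 m.
1° of latitude spans 111000 m; at latitude φ, 1° of longitude spans that × cos φ = 52427.5 m, so Δλ = -226.73 / 52427.5 × 3600 = -15.569″.

Δλ = -15.57″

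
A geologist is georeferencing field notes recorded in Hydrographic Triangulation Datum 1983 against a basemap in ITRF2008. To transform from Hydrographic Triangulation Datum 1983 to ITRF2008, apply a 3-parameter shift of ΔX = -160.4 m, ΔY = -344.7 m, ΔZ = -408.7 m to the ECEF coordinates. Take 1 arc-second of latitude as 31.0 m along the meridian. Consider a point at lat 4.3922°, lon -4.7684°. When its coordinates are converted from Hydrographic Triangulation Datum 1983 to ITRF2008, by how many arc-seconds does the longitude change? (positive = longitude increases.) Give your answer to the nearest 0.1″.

Δλ = -11.5″

sin φ = 0.076583, cos φ = 0.997063, sin λ = -0.083128, cos λ = 0.996539.
East component: ΔE = −sin λ·ΔX + cos λ·ΔY = −(-0.083128)(-160.4) + (0.996539)(-344.7) = -356.84 m.
1° of latitude spans 3600 × 31.00 = 111600 m; at latitude φ, 1° of longitude spans that × cos φ = 111272.3 m, so Δλ = -356.84 / 111272.3 × 3600 = -11.545″.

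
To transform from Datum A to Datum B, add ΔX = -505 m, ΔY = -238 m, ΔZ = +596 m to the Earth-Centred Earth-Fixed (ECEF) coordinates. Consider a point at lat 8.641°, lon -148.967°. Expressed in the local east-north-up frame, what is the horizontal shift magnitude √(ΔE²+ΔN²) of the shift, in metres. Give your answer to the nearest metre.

509 m

At φ = 8.641°, λ = -148.967°: sin φ = 0.150243, cos φ = 0.988649, sin λ = -0.515532, cos λ = -0.856871.
ΔE = −sin λ·ΔX + cos λ·ΔY = −(-0.515532)·(-505) + (-0.856871)·(-238) = -56.41 m.
ΔN = −sin φ cos λ·ΔX − sin φ sin λ·ΔY + cos φ·ΔZ = −(0.150243)(-0.856871)(-505) − (0.150243)(-0.515532)(-238) + (0.988649)(596) = 505.79 m.
Horizontal magnitude = √(ΔE² + ΔN²) = √((-56.41)² + 505.79²) = 508.92 m.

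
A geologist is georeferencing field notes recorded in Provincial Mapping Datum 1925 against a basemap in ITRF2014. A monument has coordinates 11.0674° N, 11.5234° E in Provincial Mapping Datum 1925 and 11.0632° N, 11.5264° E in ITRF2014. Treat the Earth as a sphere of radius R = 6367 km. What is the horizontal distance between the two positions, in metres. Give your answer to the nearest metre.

570 m

Δφ = 11.0632° − 11.0674° = -0.0042°; Δλ = 11.5264° − 11.5234° = +0.0030°.
1° along a meridian = πR/180 = 111125 m.
ΔN = Δφ × 111125 = -466.7 m; ΔE = Δλ × 111125 × cos(11.0674°) = +0.0030 × 111125 × 0.981402 = 327.2 m.
Distance = √(ΔE² + ΔN²) = √(327.2² + (-466.7)²) = 570.0 m.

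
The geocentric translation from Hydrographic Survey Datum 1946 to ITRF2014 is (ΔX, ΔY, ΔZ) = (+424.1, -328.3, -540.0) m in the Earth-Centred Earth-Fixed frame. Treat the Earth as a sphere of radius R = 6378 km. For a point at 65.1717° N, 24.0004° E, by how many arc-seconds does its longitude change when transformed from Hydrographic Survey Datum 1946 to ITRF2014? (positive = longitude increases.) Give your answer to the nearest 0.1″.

sin φ = 0.907570, cos φ = 0.419900, sin λ = 0.406743, cos λ = 0.913543.
East component: ΔE = −sin λ·ΔX + cos λ·ΔY = −(0.406743)(424.1) + (0.913543)(-328.3) = -472.42 m.
1° of latitude spans πR/180 = 111317 m; at latitude φ, 1° of longitude spans that × cos φ = 46742.1 m, so Δλ = -472.42 / 46742.1 × 3600 = -36.385″.

Δλ = -36.4″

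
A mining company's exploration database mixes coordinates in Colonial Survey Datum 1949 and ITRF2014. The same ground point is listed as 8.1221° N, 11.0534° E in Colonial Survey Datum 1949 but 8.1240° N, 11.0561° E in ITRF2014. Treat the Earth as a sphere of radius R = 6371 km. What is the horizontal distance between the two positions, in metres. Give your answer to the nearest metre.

365 m

Δφ = 8.1240° − 8.1221° = +0.0019°; Δλ = 11.0561° − 11.0534° = +0.0027°.
1° along a meridian = πR/180 = 111195 m.
ΔN = Δφ × 111195 = 211.3 m; ΔE = Δλ × 111195 × cos(8.1221°) = +0.0027 × 111195 × 0.989969 = 297.2 m.
Distance = √(ΔE² + ΔN²) = √(297.2² + 211.3²) = 364.7 m.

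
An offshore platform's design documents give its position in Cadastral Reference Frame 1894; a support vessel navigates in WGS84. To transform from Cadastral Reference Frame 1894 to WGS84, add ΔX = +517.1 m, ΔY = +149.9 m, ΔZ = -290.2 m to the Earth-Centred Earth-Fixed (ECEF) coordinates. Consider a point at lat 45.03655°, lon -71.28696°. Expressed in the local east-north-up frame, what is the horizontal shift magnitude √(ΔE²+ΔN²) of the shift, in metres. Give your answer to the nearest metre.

582 m

The local east axis at (φ, λ) is (−sin λ, cos λ, 0), so ΔE = −sin(-71.28696°)·517.1 + cos(-71.28696°)·149.9 = 537.86 m.
The local north axis is (−sin φ cos λ, −sin φ sin λ, cos φ), giving ΔN = -117.384 + 100.456 − 205.071 = -222.00 m.
Horizontal magnitude = √(ΔE² + ΔN²) = √(537.86² + (-222.00)²) = 581.87 m.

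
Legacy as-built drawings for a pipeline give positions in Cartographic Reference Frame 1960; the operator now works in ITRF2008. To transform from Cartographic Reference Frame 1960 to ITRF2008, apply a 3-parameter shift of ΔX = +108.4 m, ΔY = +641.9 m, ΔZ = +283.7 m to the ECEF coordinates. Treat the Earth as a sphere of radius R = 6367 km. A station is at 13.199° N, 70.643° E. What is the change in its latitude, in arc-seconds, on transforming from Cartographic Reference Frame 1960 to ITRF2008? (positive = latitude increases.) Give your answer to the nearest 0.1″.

sin φ = 0.228334, cos φ = 0.973583, sin λ = 0.943472, cos λ = 0.331453.
North component: ΔN = −sin φ cos λ·ΔX − sin φ sin λ·ΔY + cos φ·ΔZ = −(0.228334)(0.331453)(108.4) − (0.228334)(0.943472)(641.9) + (0.973583)(283.7) = 129.72 m.
1° of latitude spans πR/180 = 111125 m, so Δφ = 129.72 / 111125 × 3600 = 4.202″.

Δφ = 4.2″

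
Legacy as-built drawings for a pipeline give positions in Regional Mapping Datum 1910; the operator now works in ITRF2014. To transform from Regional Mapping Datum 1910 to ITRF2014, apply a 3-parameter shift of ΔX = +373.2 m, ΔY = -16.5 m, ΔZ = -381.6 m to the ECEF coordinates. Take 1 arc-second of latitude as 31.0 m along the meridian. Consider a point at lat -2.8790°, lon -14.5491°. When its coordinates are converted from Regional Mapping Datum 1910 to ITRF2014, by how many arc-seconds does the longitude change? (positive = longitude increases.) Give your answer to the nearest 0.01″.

sin φ = -0.050227, cos φ = 0.998738, sin λ = -0.251210, cos λ = 0.967933.
East component: ΔE = −sin λ·ΔX + cos λ·ΔY = −(-0.251210)(373.2) + (0.967933)(-16.5) = 77.78 m.
1° of latitude spans 3600 × 31.00 = 111600 m; at latitude φ, 1° of longitude spans that × cos φ = 111459.1 m, so Δλ = 77.78 / 111459.1 × 3600 = 2.512″.

Δλ = 2.51″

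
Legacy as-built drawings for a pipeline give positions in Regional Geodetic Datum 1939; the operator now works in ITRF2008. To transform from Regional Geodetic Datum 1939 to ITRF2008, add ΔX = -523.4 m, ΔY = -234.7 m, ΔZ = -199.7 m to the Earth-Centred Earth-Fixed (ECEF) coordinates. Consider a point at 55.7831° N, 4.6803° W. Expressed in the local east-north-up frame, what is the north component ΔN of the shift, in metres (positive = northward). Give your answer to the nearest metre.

ΔN = 303 m

At φ = 55.7831°, λ = -4.6803°: sin φ = 0.826915, cos φ = 0.562327, sin λ = -0.081596, cos λ = 0.996666.
ΔN = −sin φ cos λ·ΔX − sin φ sin λ·ΔY + cos φ·ΔZ = −(0.826915)(0.996666)(-523.4) − (0.826915)(-0.081596)(-234.7) + (0.562327)(-199.7) = 303.23 m.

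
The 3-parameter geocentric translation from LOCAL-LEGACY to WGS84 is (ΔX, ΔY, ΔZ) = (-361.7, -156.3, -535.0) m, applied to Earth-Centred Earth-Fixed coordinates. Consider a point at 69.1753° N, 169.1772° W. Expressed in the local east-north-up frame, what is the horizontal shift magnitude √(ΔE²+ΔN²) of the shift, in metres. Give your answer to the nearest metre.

At φ = 69.1753°, λ = -169.1772°: sin φ = 0.934673, cos φ = 0.355510, sin λ = -0.187772, cos λ = -0.982213.
ΔE = −sin λ·ΔX + cos λ·ΔY = −(-0.187772)·(-361.7) + (-0.982213)·(-156.3) = 85.60 m.
ΔN = −sin φ cos λ·ΔX − sin φ sin λ·ΔY + cos φ·ΔZ = −(0.934673)(-0.982213)(-361.7) − (0.934673)(-0.187772)(-156.3) + (0.355510)(-535.0) = -549.69 m.
Horizontal magnitude = √(ΔE² + ΔN²) = √(85.60² + (-549.69)²) = 556.31 m.

556 m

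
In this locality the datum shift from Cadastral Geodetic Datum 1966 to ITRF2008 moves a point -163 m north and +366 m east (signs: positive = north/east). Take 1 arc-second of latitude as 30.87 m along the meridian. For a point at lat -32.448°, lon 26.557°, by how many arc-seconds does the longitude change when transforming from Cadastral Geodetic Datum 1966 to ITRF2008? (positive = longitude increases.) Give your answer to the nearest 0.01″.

At latitude -32.448°, cos φ = 0.843879.
1″ of longitude at this latitude = 30.87 × cos φ = 26.0505 m, so Δλ = 366.0 / 26.0505 = 14.050″.

Δλ = 14.05″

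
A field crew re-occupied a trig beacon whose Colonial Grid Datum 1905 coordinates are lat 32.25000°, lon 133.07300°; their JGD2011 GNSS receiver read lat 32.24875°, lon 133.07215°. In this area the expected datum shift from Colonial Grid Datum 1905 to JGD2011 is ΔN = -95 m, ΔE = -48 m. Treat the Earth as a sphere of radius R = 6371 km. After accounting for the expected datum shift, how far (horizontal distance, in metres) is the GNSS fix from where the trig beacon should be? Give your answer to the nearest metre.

54 m

Observed coordinate differences: Δφ = -0.00125°, Δλ = -0.00085°.
Converting to metres (1° lat = 111195 m, cos φ = 0.845728): observed ΔN = -139.0 m, observed ΔE = -79.9 m.
Subtracting the expected shift leaves a residual of -139.0 − (-95) = -44.0 m north and -79.9 − (-48) = -31.9 m east.
Residual distance = √((-44.0)² + (-31.9)²) = 54.4 m.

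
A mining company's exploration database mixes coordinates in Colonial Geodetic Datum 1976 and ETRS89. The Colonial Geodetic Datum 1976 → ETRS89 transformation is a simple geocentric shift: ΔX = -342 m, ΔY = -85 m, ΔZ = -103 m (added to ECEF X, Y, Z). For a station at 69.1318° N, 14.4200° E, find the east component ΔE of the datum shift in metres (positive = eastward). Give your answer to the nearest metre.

ΔE = 3 m

At φ = 69.1318°, λ = 14.4200°: sin φ = 0.934402, cos φ = 0.356219, sin λ = 0.249028, cos λ = 0.968496.
ΔE = −sin λ·ΔX + cos λ·ΔY = −(0.249028)·(-342) + (0.968496)·(-85) = 2.85 m.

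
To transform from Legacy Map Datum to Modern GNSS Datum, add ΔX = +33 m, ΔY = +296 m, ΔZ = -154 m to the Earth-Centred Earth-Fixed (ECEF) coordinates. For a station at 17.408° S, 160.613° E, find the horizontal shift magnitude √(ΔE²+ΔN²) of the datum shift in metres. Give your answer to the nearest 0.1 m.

316.7 m

At φ = -17.408°, λ = 160.613°: sin φ = -0.299174, cos φ = 0.954199, sin λ = 0.331947, cos λ = -0.943298.
ΔE = −sin λ·ΔX + cos λ·ΔY = −(0.331947)·(33) + (-0.943298)·(296) = -290.17 m.
ΔN = −sin φ cos λ·ΔX − sin φ sin λ·ΔY + cos φ·ΔZ = −(-0.299174)(-0.943298)(33) − (-0.299174)(0.331947)(296) + (0.954199)(-154) = -126.86 m.
Horizontal magnitude = √(ΔE² + ΔN²) = √((-290.17)² + (-126.86)²) = 316.69 m.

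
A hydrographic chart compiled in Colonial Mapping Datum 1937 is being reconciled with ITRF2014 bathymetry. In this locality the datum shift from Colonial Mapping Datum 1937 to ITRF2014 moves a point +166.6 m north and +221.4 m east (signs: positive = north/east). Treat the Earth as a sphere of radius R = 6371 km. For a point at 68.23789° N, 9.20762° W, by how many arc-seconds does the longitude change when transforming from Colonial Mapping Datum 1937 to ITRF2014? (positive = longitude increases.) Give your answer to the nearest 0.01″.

Δλ = 19.33″

At latitude 68.23789°, cos φ = 0.370754.
One radian of longitude at latitude φ spans R cos φ, so Δλ = ΔE / (R cos φ) = 221.4 / (6371000 × 0.370754) = 9.3731e-05 rad = 19.333″.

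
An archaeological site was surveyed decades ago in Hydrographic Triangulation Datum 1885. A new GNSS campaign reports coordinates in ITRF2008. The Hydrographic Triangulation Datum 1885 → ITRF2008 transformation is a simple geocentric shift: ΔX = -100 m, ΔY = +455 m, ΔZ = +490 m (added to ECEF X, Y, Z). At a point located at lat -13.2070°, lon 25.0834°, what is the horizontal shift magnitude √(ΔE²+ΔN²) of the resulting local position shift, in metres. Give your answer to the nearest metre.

The local east axis at (φ, λ) is (−sin λ, cos λ, 0), so ΔE = −sin(25.0834°)·(-100) + cos(25.0834°)·455 = 454.48 m.
The local north axis is (−sin φ cos λ, −sin φ sin λ, cos φ), giving ΔN = -20.692 + 44.070 + 477.040 = 500.42 m.
Horizontal magnitude = √(ΔE² + ΔN²) = √(454.48² + 500.42²) = 676.00 m.

676 m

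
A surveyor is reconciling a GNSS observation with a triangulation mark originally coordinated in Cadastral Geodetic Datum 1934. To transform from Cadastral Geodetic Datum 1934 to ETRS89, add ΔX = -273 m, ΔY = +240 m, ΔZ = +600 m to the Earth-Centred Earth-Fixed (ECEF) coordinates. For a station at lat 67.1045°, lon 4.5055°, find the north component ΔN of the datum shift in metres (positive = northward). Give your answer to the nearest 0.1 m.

ΔN = 466.8 m

The local north axis is (−sin φ cos λ, −sin φ sin λ, cos φ), giving ΔN = 250.715 − 17.368 + 233.431 = 466.78 m.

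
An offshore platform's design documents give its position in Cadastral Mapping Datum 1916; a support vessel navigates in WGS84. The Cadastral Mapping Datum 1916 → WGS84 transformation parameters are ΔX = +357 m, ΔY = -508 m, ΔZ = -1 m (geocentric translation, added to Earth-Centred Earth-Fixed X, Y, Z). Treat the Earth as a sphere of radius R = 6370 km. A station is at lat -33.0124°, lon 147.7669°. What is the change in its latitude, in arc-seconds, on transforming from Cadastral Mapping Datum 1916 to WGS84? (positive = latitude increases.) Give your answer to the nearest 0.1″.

sin φ = -0.544821, cos φ = 0.838553, sin λ = 0.533365, cos λ = -0.845885.
North component: ΔN = −sin φ cos λ·ΔX − sin φ sin λ·ΔY + cos φ·ΔZ = −(-0.544821)(-0.845885)(357) − (-0.544821)(0.533365)(-508) + (0.838553)(-1) = -312.98 m.
1° of latitude spans πR/180 = 111177 m, so Δφ = -312.98 / 111177 × 3600 = -10.135″.

Δφ = -10.1″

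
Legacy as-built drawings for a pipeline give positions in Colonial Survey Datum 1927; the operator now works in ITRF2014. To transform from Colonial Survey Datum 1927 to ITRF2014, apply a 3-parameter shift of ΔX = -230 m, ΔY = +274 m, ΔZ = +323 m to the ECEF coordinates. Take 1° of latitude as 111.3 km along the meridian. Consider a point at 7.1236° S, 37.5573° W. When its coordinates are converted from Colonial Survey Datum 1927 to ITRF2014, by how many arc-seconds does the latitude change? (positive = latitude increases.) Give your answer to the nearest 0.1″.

sin φ = -0.124010, cos φ = 0.992281, sin λ = -0.609555, cos λ = 0.792744.
North component: ΔN = −sin φ cos λ·ΔX − sin φ sin λ·ΔY + cos φ·ΔZ = −(-0.124010)(0.792744)(-230) − (-0.124010)(-0.609555)(274) + (0.992281)(323) = 277.18 m.
1° of latitude spans 111300 m, so Δφ = 277.18 / 111300 × 3600 = 8.966″.

Δφ = 9.0″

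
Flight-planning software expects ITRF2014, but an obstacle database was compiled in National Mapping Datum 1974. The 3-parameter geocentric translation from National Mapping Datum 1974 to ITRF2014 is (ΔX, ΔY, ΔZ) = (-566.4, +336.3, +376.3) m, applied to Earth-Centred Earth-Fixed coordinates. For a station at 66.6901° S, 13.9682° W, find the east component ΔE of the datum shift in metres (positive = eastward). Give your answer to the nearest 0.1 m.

The local east axis at (φ, λ) is (−sin λ, cos λ, 0), so ΔE = −sin(-13.9682°)·(-566.4) + cos(-13.9682°)·336.3 = 189.64 m.

ΔE = 189.6 m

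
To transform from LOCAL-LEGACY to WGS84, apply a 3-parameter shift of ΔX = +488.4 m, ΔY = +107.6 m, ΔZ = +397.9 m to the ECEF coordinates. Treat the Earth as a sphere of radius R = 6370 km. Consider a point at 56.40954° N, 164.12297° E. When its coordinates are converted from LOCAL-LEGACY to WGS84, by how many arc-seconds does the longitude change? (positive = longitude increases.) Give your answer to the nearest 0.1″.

sin φ = 0.833013, cos φ = 0.553253, sin λ = 0.273574, cos λ = -0.961851.
East component: ΔE = −sin λ·ΔX + cos λ·ΔY = −(0.273574)(488.4) + (-0.961851)(107.6) = -237.11 m.
1° of latitude spans πR/180 = 111177 m; at latitude φ, 1° of longitude spans that × cos φ = 61509.3 m, so Δλ = -237.11 / 61509.3 × 3600 = -13.877″.

Δλ = -13.9″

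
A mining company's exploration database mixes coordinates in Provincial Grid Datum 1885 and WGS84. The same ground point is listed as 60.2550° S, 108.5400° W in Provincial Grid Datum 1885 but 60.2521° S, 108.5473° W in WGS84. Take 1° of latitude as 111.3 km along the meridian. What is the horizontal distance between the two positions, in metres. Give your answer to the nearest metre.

516 m

Δφ = -60.2521° − -60.2550° = +0.0029°; Δλ = -108.5473° − -108.5400° = -0.0073°.
ΔN = Δφ × 111300 = 322.8 m; ΔE = Δλ × 111300 × cos(-60.2550°) = -0.0073 × 111300 × 0.496141 = -403.1 m.
Distance = √(ΔE² + ΔN²) = √((-403.1)² + 322.8²) = 516.4 m.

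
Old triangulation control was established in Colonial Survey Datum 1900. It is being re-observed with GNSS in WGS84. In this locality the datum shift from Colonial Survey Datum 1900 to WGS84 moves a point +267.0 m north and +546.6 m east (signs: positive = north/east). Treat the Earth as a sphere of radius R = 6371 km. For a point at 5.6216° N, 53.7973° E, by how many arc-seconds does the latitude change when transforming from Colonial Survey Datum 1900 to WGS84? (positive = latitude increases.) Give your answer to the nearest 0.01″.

Δφ = 8.64″

On a sphere of radius R, 1 rad of latitude = R, so Δφ = ΔN / R = 267.0 / 6371000 = 4.1909e-05 rad = 8.644″.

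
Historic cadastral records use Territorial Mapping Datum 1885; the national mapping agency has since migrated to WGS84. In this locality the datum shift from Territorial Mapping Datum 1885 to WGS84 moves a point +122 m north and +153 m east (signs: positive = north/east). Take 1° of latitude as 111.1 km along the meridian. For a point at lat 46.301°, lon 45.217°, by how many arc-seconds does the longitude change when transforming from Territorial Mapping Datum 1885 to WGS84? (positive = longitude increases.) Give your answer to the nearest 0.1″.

Δλ = 7.2″

At latitude 46.301°, cos φ = 0.690870.
1° of longitude at this latitude = 111.1 × cos φ = 76.76 km, so Δλ = 153.0 / 76755.6 = 0.0019933° = 7.176″.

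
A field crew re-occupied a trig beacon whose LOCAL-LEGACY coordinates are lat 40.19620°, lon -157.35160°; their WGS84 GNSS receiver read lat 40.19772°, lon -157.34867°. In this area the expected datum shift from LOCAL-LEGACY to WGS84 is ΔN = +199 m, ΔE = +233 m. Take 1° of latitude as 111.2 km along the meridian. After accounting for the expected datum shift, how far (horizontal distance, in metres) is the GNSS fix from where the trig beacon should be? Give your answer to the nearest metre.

34 m

Observed coordinate differences: Δφ = +0.00152°, Δλ = +0.00293°.
Converting to metres (1° lat = 111200 m, cos φ = 0.763839): observed ΔN = 169.0 m, observed ΔE = 248.9 m.
Subtracting the expected shift leaves a residual of 169.0 − (199) = -30.0 m north and 248.9 − (233) = 15.9 m east.
Residual distance = √((-30.0)² + 15.9²) = 33.9 m.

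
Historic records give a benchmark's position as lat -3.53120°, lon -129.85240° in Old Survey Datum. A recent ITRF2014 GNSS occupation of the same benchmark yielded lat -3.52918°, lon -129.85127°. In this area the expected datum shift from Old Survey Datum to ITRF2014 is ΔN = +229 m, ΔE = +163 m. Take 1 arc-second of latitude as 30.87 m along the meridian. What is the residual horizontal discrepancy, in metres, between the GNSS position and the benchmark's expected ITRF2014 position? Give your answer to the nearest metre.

38 m

Observed coordinate differences: Δφ = +0.00202°, Δλ = +0.00113°.
Converting to metres (1° lat = 111132 m, cos φ = 0.998101): observed ΔN = 224.5 m, observed ΔE = 125.3 m.
Subtracting the expected shift leaves a residual of 224.5 − (229) = -4.5 m north and 125.3 − (163) = -37.7 m east.
Residual distance = √((-4.5)² + (-37.7)²) = 37.9 m.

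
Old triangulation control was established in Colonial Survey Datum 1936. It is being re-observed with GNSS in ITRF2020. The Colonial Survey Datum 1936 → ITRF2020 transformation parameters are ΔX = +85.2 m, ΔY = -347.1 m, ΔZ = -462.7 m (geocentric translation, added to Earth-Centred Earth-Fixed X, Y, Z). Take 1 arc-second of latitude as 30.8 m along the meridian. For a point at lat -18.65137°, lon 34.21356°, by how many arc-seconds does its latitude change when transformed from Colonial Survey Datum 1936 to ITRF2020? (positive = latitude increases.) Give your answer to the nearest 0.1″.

sin φ = -0.319809, cos φ = 0.947482, sin λ = 0.562279, cos λ = 0.826948.
North component: ΔN = −sin φ cos λ·ΔX − sin φ sin λ·ΔY + cos φ·ΔZ = −(-0.319809)(0.826948)(85.2) − (-0.319809)(0.562279)(-347.1) + (0.947482)(-462.7) = -478.28 m.
1° of latitude spans 3600 × 30.80 = 110880 m, so Δφ = -478.28 / 110880 × 3600 = -15.529″.

Δφ = -15.5″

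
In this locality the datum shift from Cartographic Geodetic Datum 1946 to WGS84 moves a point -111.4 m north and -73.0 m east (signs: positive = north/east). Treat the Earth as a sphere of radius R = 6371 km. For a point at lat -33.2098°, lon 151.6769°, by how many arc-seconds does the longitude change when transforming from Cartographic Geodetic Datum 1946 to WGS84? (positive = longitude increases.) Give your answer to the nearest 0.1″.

Δλ = -2.8″

At latitude -33.2098°, cos φ = 0.836671.
One radian of longitude at latitude φ spans R cos φ, so Δλ = ΔE / (R cos φ) = -73.0 / (6371000 × 0.836671) = -1.3695e-05 rad = -2.825″.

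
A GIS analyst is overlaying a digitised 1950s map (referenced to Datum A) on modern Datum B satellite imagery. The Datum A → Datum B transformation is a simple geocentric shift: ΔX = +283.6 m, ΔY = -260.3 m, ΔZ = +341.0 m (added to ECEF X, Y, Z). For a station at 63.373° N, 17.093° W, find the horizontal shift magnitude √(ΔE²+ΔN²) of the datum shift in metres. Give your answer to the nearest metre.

At φ = 63.373°, λ = -17.093°: sin φ = 0.893943, cos φ = 0.448180, sin λ = -0.293924, cos λ = 0.955829.
ΔE = −sin λ·ΔX + cos λ·ΔY = −(-0.293924)·(283.6) + (0.955829)·(-260.3) = -165.45 m.
ΔN = −sin φ cos λ·ΔX − sin φ sin λ·ΔY + cos φ·ΔZ = −(0.893943)(0.955829)(283.6) − (0.893943)(-0.293924)(-260.3) + (0.448180)(341.0) = -157.89 m.
Horizontal magnitude = √(ΔE² + ΔN²) = √((-165.45)² + (-157.89)²) = 228.69 m.

229 m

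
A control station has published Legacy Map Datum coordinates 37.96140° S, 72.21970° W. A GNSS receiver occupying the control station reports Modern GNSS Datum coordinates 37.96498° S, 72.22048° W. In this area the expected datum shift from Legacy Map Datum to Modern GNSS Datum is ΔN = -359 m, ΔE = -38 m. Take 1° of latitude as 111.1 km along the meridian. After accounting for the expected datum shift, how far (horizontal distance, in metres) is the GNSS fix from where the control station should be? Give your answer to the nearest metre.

Observed coordinate differences: Δφ = -0.00358°, Δλ = -0.00078°.
Converting to metres (1° lat = 111100 m, cos φ = 0.788425): observed ΔN = -397.7 m, observed ΔE = -68.3 m.
Subtracting the expected shift leaves a residual of -397.7 − (-359) = -38.7 m north and -68.3 − (-38) = -30.3 m east.
Residual distance = √((-38.7)² + (-30.3)²) = 49.2 m.

49 m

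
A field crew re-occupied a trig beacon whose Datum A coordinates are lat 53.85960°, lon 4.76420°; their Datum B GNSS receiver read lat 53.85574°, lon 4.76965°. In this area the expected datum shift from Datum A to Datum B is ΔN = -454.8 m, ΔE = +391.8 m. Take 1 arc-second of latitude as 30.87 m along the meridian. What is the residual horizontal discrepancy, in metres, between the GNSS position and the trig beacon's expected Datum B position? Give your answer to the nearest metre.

43 m

Observed coordinate differences: Δφ = -0.00386°, Δλ = +0.00545°.
Converting to metres (1° lat = 111132 m, cos φ = 0.589766): observed ΔN = -429.0 m, observed ΔE = 357.2 m.
Subtracting the expected shift leaves a residual of -429.0 − (-454.8) = 25.8 m north and 357.2 − (391.8) = -34.6 m east.
Residual distance = √(25.8² + (-34.6)²) = 43.2 m.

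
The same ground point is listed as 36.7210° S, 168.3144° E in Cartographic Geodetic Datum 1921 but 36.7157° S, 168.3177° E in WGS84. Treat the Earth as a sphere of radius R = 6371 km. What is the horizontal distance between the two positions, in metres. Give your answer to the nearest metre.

659 m

Δφ = -36.7157° − -36.7210° = +0.0053°; Δλ = 168.3177° − 168.3144° = +0.0033°.
1° along a meridian = πR/180 = 111195 m.
ΔN = Δφ × 111195 = 589.3 m; ΔE = Δλ × 111195 × cos(-36.7210°) = +0.0033 × 111195 × 0.801557 = 294.1 m.
Distance = √(ΔE² + ΔN²) = √(294.1² + 589.3²) = 658.7 m.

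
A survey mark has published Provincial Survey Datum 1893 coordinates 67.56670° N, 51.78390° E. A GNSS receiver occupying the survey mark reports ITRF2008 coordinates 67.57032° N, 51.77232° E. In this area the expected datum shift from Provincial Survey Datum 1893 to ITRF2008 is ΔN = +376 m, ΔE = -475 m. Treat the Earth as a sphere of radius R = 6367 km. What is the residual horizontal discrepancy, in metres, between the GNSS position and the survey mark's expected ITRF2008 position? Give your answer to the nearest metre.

31 m

Observed coordinate differences: Δφ = +0.00362°, Δλ = -0.01158°.
Converting to metres (1° lat = 111125 m, cos φ = 0.381608): observed ΔN = 402.3 m, observed ΔE = -491.1 m.
Subtracting the expected shift leaves a residual of 402.3 − (376) = 26.3 m north and -491.1 − (-475) = -16.1 m east.
Residual distance = √(26.3² + (-16.1)²) = 30.8 m.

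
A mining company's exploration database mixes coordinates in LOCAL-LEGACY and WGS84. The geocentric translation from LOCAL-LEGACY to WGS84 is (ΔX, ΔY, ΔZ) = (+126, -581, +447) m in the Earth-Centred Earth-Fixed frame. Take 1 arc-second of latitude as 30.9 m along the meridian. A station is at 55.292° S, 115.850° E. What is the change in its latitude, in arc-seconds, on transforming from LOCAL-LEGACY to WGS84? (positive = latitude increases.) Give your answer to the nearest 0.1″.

sin φ = -0.822065, cos φ = 0.569394, sin λ = 0.899939, cos λ = -0.436017.
North component: ΔN = −sin φ cos λ·ΔX − sin φ sin λ·ΔY + cos φ·ΔZ = −(-0.822065)(-0.436017)(126) − (-0.822065)(0.899939)(-581) + (0.569394)(447) = -220.47 m.
1° of latitude spans 3600 × 30.90 = 111240 m, so Δφ = -220.47 / 111240 × 3600 = -7.135″.

Δφ = -7.1″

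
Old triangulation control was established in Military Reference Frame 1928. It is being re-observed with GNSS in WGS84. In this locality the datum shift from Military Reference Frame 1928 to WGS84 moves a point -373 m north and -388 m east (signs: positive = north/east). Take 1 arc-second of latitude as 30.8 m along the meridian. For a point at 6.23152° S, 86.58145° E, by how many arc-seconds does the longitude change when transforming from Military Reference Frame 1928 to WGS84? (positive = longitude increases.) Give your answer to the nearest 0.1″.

Δλ = -12.7″

At latitude -6.23152°, cos φ = 0.994091.
1″ of longitude at this latitude = 30.80 × cos φ = 30.6180 m, so Δλ = -388.0 / 30.6180 = -12.672″.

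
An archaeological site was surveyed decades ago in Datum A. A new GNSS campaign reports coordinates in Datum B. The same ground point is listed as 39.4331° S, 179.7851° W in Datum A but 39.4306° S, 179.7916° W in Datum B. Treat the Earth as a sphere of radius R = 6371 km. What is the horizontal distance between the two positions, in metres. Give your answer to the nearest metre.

Δφ = -39.4306° − -39.4331° = +0.0025°; Δλ = -179.7916° − -179.7851° = -0.0065°.
1° along a meridian = πR/180 = 111195 m.
ΔN = Δφ × 111195 = 278.0 m; ΔE = Δλ × 111195 × cos(-39.4331°) = -0.0065 × 111195 × 0.772367 = -558.2 m.
Distance = √(ΔE² + ΔN²) = √((-558.2)² + 278.0²) = 623.6 m.

624 m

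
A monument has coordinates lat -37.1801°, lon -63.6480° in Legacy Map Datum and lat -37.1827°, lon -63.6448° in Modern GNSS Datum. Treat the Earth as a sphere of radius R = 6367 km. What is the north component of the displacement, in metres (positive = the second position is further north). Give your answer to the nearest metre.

ΔN = -289 m

Δφ = -37.1827° − -37.1801° = -0.0026°; Δλ = -63.6448° − -63.6480° = +0.0032°.
1° along a meridian = πR/180 = 111125 m.
ΔN = Δφ × 111125 = -288.9 m; ΔE = Δλ × 111125 × cos(-37.1801°) = +0.0032 × 111125 × 0.796740 = 283.3 m.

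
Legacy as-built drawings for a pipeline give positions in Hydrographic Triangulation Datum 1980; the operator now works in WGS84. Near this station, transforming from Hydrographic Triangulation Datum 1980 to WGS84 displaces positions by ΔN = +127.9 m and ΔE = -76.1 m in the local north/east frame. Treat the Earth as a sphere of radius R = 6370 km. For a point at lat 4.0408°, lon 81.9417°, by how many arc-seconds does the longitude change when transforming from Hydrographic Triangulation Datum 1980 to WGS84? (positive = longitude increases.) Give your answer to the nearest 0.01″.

Δλ = -2.47″

At latitude 4.0408°, cos φ = 0.997514.
One radian of longitude at latitude φ spans R cos φ, so Δλ = ΔE / (R cos φ) = -76.1 / (6370000 × 0.997514) = -1.1976e-05 rad = -2.470″.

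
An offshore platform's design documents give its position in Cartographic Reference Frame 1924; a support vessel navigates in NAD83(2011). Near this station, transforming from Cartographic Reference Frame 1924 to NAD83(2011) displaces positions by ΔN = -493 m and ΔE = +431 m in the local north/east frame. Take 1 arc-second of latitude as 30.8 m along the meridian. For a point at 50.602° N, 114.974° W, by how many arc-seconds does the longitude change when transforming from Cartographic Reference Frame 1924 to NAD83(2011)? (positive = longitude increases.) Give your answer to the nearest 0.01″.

At latitude 50.602°, cos φ = 0.634704.
1″ of longitude at this latitude = 30.80 × cos φ = 19.5489 m, so Δλ = 431.0 / 19.5489 = 22.047″.

Δλ = 22.05″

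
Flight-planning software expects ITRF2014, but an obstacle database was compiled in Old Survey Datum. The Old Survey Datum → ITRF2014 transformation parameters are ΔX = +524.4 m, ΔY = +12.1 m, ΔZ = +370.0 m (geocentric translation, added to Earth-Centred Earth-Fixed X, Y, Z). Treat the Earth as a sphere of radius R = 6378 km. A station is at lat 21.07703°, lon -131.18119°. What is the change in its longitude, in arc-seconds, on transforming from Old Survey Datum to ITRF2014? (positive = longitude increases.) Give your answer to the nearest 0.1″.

sin φ = 0.359623, cos φ = 0.933098, sin λ = -0.752631, cos λ = -0.658442.
East component: ΔE = −sin λ·ΔX + cos λ·ΔY = −(-0.752631)(524.4) + (-0.658442)(12.1) = 386.71 m.
1° of latitude spans πR/180 = 111317 m; at latitude φ, 1° of longitude spans that × cos φ = 103869.7 m, so Δλ = 386.71 / 103869.7 × 3600 = 13.403″.

Δλ = 13.4″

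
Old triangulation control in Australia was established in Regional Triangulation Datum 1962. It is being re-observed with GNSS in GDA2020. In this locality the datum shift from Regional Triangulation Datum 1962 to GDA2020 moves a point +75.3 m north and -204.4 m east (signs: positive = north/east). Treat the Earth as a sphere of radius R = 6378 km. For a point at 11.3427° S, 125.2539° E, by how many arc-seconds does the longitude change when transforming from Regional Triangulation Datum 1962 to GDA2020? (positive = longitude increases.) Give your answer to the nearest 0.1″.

Δλ = -6.7″

At latitude -11.3427°, cos φ = 0.980468.
One radian of longitude at latitude φ spans R cos φ, so Δλ = ΔE / (R cos φ) = -204.4 / (6378000 × 0.980468) = -3.2686e-05 rad = -6.742″.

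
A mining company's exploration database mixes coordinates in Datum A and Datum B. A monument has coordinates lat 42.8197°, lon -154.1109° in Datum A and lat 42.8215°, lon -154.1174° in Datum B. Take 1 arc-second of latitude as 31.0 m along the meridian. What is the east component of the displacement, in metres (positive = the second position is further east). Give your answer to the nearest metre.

Δφ = 42.8215° − 42.8197° = +0.0018°; Δλ = -154.1174° − -154.1109° = -0.0065°.
1° of latitude = 3600 × 31.00 = 111600 m.
ΔN = Δφ × 111600 = 200.9 m; ΔE = Δλ × 111600 × cos(42.8197°) = -0.0065 × 111600 × 0.733496 = -532.1 m.

ΔE = -532 m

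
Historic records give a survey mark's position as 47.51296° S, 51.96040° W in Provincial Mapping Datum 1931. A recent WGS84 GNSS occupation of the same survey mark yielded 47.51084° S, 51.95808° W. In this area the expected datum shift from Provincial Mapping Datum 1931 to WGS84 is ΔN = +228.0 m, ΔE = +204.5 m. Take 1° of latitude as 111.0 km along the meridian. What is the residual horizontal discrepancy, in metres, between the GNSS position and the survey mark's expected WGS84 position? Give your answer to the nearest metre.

31 m

Observed coordinate differences: Δφ = +0.00212°, Δλ = +0.00232°.
Converting to metres (1° lat = 111000 m, cos φ = 0.675423): observed ΔN = 235.3 m, observed ΔE = 173.9 m.
Subtracting the expected shift leaves a residual of 235.3 − (228.0) = 7.3 m north and 173.9 − (204.5) = -30.6 m east.
Residual distance = √(7.3² + (-30.6)²) = 31.4 m.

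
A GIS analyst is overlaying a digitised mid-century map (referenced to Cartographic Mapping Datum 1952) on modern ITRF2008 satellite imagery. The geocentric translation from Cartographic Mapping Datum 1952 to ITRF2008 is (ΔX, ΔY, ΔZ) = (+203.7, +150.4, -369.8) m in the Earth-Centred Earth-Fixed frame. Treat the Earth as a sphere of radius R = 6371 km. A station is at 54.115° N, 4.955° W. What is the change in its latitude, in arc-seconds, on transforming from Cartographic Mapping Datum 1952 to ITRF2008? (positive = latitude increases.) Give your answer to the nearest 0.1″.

sin φ = 0.810195, cos φ = 0.586160, sin λ = -0.086373, cos λ = 0.996263.
North component: ΔN = −sin φ cos λ·ΔX − sin φ sin λ·ΔY + cos φ·ΔZ = −(0.810195)(0.996263)(203.7) − (0.810195)(-0.086373)(150.4) + (0.586160)(-369.8) = -370.66 m.
1° of latitude spans πR/180 = 111195 m, so Δφ = -370.66 / 111195 × 3600 = -12.000″.

Δφ = -12.0″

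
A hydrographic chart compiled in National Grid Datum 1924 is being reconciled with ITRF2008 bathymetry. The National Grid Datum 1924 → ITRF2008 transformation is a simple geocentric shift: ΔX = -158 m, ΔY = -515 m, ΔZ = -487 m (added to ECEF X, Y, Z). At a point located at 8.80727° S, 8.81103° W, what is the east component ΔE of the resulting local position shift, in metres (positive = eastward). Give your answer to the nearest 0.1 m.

The local east axis at (φ, λ) is (−sin λ, cos λ, 0), so ΔE = −sin(-8.81103°)·(-158) + cos(-8.81103°)·(-515) = -533.12 m.

ΔE = -533.1 m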